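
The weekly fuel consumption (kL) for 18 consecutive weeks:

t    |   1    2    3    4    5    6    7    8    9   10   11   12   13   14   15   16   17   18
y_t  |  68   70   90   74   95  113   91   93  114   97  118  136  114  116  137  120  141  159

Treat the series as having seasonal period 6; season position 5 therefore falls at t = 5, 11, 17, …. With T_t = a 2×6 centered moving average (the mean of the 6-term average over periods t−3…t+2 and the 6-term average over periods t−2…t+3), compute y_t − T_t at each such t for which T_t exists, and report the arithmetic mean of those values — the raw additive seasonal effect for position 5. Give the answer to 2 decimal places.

Season position 5 occurs at t = 5, 11 (where T_t is defined).
t=5: T_5 = 90.7500; y_5 − T_5 = 95 − 90.7500 = 4.2500
t=11: T_11 = 113.9167; y_11 − T_11 = 118 − 113.9167 = 4.0833
Mean deviation: (4.2500 + 4.0833) / 2 = 4.17

4.17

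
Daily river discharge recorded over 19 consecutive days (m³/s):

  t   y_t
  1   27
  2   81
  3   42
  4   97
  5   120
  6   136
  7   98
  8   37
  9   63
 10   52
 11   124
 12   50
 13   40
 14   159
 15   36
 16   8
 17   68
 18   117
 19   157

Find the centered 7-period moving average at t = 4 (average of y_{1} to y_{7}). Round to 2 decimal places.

Sum of periods 1–7: 27 + 81 + 42 + 97 + 120 + 136 + 98 = 601
Divide by 7: 601 / 7 = 85.86

85.86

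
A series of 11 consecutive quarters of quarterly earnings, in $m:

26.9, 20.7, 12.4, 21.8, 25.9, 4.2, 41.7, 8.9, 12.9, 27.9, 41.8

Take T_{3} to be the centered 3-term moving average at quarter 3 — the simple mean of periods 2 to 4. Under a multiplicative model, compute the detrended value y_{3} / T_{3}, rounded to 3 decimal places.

0.678

Trend T_3 = (20.7 + 12.4 + 21.8) / 3 = 54.9/3 = 18.30000
Ratio to trend: 12.4 / 18.30000 = 0.678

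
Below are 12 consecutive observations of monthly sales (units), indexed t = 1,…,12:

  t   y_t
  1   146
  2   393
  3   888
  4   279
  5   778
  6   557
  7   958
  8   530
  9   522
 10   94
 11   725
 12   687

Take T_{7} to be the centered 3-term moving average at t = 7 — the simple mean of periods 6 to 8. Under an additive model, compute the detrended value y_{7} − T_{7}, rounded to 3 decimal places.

276.333

Trend T_7 = (557 + 958 + 530) / 3 = 2045/3 = 681.66667
Detrended value: 958 − 681.66667 = 276.333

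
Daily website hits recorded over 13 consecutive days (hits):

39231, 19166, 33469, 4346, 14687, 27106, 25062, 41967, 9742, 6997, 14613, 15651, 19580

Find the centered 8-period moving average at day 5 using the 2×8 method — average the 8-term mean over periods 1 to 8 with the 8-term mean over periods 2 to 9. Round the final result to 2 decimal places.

23786.19

Sum over 1–8: 39231 + 19166 + 33469 + 4346 + 14687 + 27106 + 25062 + 41967 = 205034
Sum over 2–9: 19166 + 33469 + 4346 + 14687 + 27106 + 25062 + 41967 + 9742 = 175545
CMA at t=5 = (205034 + 175545) / (2·8) = 380579 / 16 = 23786.19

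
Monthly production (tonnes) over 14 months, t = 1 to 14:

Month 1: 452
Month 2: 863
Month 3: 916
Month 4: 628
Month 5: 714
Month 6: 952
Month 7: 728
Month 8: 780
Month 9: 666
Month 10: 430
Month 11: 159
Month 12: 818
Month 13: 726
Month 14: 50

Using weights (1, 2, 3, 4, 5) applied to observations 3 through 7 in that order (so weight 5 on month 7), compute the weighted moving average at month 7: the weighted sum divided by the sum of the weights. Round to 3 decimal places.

784.133

Weighted sum: 1·916 + 2·628 + 3·714 + 4·952 + 5·728 = 916 + 1256 + 2142 + 3808 + 3640 = 11762
Weight total: 1 + 2 + 3 + 4 + 5 = 15
WMA = 11762 / 15 = 784.133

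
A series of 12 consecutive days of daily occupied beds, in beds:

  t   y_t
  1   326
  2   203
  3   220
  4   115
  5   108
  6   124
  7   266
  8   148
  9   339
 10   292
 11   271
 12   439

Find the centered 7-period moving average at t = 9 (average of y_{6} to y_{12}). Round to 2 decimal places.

268.43

Sum of periods 6–12: 124 + 266 + 148 + 339 + 292 + 271 + 439 = 1879
Divide by 7: 1879 / 7 = 268.43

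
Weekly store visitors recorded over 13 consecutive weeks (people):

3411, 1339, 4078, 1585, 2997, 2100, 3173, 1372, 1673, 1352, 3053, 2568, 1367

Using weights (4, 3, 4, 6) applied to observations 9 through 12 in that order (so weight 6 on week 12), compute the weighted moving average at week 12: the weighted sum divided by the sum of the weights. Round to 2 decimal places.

Weighted sum: 4·1673 + 3·1352 + 4·3053 + 6·2568 = 6692 + 4056 + 12212 + 15408 = 38368
Weight total: 4 + 3 + 4 + 6 = 17
WMA = 38368 / 17 = 2256.94

2256.94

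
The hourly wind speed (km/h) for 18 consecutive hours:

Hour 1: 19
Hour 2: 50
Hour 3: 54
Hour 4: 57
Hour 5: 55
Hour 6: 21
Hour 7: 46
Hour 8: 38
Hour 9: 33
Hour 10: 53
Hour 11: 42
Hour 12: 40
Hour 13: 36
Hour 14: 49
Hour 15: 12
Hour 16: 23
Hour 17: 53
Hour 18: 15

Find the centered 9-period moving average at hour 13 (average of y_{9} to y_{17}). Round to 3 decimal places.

Sum of periods 9–17: 33 + 53 + 42 + 40 + 36 + 49 + 12 + 23 + 53 = 341
Divide by 9: 341 / 9 = 37.889

37.889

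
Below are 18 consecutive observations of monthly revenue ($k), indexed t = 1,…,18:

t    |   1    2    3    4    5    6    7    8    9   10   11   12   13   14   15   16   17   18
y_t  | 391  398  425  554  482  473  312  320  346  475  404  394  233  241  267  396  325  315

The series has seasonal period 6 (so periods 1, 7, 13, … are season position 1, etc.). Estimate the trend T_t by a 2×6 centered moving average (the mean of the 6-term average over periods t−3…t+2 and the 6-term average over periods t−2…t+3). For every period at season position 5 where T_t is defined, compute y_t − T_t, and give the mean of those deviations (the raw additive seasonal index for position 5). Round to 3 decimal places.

48.208

Season position 5 occurs at t = 5, 11 (where T_t is defined).
t=5: T_5 = 434.16667; y_5 − T_5 = 482 − 434.16667 = 47.83333
t=11: T_11 = 355.41667; y_11 − T_11 = 404 − 355.41667 = 48.58333
Mean deviation: (47.83333 + 48.58333) / 2 = 48.208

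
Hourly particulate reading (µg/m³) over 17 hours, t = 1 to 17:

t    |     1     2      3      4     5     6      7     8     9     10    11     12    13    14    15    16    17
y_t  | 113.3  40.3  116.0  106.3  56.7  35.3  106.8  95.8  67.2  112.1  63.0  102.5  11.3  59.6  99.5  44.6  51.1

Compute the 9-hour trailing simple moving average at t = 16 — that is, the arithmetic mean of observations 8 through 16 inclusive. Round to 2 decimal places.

Sum of periods 8–16: 95.8 + 67.2 + 112.1 + 63.0 + 102.5 + 11.3 + 59.6 + 99.5 + 44.6 = 655.6
Divide by 9: 655.6 / 9 = 72.84

72.84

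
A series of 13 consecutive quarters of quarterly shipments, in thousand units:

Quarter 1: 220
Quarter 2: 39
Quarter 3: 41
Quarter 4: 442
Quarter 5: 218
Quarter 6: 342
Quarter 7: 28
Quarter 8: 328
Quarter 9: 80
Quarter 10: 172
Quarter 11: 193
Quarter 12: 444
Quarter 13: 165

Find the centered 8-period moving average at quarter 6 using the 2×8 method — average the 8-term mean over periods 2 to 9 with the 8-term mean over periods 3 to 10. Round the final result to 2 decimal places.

Sum over 2–9: 39 + 41 + 442 + 218 + 342 + 28 + 328 + 80 = 1518
Sum over 3–10: 41 + 442 + 218 + 342 + 28 + 328 + 80 + 172 = 1651
CMA at t=6 = (1518 + 1651) / (2·8) = 3169 / 16 = 198.06

198.06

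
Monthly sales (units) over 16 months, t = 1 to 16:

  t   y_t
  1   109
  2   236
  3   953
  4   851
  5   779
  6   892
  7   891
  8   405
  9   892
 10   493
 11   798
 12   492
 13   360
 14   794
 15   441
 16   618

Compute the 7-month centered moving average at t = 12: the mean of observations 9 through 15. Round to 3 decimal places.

610.000

Sum of periods 9–15: 892 + 493 + 798 + 492 + 360 + 794 + 441 = 4270
Divide by 7: 4270 / 7 = 610.000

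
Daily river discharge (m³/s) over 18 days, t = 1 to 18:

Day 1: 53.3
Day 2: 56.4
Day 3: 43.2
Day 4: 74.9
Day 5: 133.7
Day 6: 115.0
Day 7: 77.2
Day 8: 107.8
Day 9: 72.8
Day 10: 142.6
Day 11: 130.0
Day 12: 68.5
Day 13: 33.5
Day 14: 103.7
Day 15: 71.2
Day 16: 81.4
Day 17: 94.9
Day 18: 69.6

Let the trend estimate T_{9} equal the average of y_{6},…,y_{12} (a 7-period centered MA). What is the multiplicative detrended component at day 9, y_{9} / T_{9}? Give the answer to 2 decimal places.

Trend T_9 = (115.0 + 77.2 + 107.8 + 72.8 + 142.6 + 130.0 + 68.5) / 7 = 713.9/7 = 101.9857
Ratio to trend: 72.8 / 101.9857 = 0.71

0.71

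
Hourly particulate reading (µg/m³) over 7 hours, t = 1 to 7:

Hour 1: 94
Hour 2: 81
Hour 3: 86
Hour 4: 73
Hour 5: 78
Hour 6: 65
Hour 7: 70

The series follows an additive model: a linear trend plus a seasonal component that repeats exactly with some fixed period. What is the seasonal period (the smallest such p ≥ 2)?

2

First differences y_{t+1} − y_t: -13, 5, -13, 5, -13, 5, …
The difference pattern repeats every 2 terms and not for any smaller step, so p = 2.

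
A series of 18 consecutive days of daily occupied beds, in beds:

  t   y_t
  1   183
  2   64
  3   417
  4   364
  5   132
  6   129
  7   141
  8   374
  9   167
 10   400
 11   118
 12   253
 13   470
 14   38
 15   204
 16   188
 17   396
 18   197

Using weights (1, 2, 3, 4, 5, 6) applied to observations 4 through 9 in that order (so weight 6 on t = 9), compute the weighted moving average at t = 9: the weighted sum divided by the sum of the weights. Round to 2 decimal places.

Weighted sum: 1·364 + 2·132 + 3·129 + 4·141 + 5·374 + 6·167 = 364 + 264 + 387 + 564 + 1870 + 1002 = 4451
Weight total: 1 + 2 + 3 + 4 + 5 + 6 = 21
WMA = 4451 / 21 = 211.95

211.95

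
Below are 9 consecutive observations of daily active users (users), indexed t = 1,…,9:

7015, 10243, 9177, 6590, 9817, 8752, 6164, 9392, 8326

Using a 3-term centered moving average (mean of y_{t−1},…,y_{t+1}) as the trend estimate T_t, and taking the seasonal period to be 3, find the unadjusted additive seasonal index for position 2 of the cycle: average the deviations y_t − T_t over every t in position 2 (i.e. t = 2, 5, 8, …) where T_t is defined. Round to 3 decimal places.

Season position 2 occurs at t = 2, 5, 8 (where T_t is defined).
t=2: T_2 = 8811.66667; y_2 − T_2 = 10243 − 8811.66667 = 1431.33333
t=5: T_5 = 8386.33333; y_5 − T_5 = 9817 − 8386.33333 = 1430.66667
t=8: T_8 = 7960.66667; y_8 − T_8 = 9392 − 7960.66667 = 1431.33333
Mean deviation: (1431.33333 + 1430.66667 + 1431.33333) / 3 = 1431.111

1431.111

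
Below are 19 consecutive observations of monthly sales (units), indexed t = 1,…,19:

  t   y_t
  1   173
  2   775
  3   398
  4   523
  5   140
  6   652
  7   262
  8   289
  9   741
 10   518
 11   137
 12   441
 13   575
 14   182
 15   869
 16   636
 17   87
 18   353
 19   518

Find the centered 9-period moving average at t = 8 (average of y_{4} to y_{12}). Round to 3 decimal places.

Sum of periods 4–12: 523 + 140 + 652 + 262 + 289 + 741 + 518 + 137 + 441 = 3703
Divide by 9: 3703 / 9 = 411.444

411.444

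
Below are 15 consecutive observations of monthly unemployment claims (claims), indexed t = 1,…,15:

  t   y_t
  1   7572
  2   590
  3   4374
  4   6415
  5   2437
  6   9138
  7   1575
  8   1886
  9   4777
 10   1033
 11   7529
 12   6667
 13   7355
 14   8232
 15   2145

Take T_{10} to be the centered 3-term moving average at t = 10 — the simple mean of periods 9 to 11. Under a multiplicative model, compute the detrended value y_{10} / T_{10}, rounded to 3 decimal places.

0.232

Trend T_10 = (4777 + 1033 + 7529) / 3 = 13339/3 = 4446.33333
Ratio to trend: 1033 / 4446.33333 = 0.232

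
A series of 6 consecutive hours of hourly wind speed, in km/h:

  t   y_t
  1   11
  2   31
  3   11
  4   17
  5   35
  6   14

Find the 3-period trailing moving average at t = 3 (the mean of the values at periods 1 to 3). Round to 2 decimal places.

Sum of periods 1–3: 11 + 31 + 11 = 53
Divide by 3: 53 / 3 = 17.67

17.67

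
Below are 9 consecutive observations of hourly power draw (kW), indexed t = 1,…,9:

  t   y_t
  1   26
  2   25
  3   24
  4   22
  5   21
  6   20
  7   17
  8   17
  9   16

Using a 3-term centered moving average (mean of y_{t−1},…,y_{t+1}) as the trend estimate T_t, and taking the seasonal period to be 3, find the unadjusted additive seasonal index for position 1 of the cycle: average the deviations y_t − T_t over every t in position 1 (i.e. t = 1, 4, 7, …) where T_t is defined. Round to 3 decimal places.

-0.667

Season position 1 occurs at t = 4, 7 (where T_t is defined).
t=4: T_4 = 22.33333; y_4 − T_4 = 22 − 22.33333 = -0.33333
t=7: T_7 = 18.00000; y_7 − T_7 = 17 − 18.00000 = -1.00000
Mean deviation: (-0.33333 + -1.00000) / 2 = -0.667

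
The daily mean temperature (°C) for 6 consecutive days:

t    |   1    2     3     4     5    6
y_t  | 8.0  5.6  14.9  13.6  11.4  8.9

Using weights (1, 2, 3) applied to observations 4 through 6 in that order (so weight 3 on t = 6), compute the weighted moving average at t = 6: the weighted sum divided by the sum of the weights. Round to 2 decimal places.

Weighted sum: 1·13.6 + 2·11.4 + 3·8.9 = 13.6 + 22.8 + 26.7 = 63.1
Weight total: 1 + 2 + 3 = 6
WMA = 63.1 / 6 = 10.52

10.52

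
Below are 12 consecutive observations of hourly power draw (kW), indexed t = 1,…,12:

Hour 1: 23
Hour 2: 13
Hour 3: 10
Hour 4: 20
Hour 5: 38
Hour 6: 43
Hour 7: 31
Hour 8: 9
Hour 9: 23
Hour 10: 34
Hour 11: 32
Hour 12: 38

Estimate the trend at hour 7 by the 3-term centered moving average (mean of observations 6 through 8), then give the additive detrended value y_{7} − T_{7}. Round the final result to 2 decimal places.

3.33

Trend T_7 = (43 + 31 + 9) / 3 = 83/3 = 27.6667
Detrended value: 31 − 27.6667 = 3.33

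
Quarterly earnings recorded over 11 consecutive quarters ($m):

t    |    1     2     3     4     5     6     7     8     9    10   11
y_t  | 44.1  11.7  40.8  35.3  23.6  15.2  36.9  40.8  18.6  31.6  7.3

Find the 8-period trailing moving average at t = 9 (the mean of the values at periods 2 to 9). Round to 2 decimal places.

27.86

Sum of periods 2–9: 11.7 + 40.8 + 35.3 + 23.6 + 15.2 + 36.9 + 40.8 + 18.6 = 222.9
Divide by 8: 222.9 / 8 = 27.86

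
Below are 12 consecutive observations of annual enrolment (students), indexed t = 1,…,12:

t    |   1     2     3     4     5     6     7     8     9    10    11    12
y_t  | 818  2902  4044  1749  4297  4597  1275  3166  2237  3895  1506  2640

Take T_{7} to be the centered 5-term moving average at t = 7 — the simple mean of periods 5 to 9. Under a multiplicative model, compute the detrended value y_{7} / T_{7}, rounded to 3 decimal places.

0.409

Trend T_7 = (4297 + 4597 + 1275 + 3166 + 2237) / 5 = 15572/5 = 3114.40000
Ratio to trend: 1275 / 3114.40000 = 0.409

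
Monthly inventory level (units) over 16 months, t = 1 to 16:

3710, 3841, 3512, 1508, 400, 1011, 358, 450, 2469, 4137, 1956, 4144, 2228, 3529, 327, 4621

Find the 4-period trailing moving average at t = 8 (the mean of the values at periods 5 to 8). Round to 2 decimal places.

554.75

Sum of periods 5–8: 400 + 1011 + 358 + 450 = 2219
Divide by 4: 2219 / 4 = 554.75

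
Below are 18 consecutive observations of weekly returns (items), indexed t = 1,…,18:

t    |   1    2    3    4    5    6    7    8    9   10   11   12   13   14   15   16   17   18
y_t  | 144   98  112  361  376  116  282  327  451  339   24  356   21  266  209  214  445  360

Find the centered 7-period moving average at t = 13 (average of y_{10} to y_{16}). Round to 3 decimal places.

Sum of periods 10–16: 339 + 24 + 356 + 21 + 266 + 209 + 214 = 1429
Divide by 7: 1429 / 7 = 204.143

204.143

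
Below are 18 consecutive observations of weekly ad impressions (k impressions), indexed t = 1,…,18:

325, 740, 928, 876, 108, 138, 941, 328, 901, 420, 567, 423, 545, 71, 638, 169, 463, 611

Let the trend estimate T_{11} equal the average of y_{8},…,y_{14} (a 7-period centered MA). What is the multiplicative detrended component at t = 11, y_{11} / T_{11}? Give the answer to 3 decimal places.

1.219

Trend T_11 = (328 + 901 + 420 + 567 + 423 + 545 + 71) / 7 = 3255/7 = 465.00000
Ratio to trend: 567 / 465.00000 = 1.219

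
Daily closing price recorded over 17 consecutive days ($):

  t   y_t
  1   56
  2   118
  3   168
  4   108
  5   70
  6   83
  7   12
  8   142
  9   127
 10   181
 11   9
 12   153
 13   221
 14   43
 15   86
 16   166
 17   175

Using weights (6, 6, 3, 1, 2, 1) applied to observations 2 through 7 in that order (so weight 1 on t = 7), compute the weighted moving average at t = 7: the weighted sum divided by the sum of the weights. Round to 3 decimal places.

120.421

Weighted sum: 6·118 + 6·168 + 3·108 + 1·70 + 2·83 + 1·12 = 708 + 1008 + 324 + 70 + 166 + 12 = 2288
Weight total: 6 + 6 + 3 + 1 + 2 + 1 = 19
WMA = 2288 / 19 = 120.421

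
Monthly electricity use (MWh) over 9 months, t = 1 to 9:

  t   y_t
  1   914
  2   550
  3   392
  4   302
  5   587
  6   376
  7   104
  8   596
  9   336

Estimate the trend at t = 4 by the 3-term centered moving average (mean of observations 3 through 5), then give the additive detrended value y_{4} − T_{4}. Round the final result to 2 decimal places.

Trend T_4 = (392 + 302 + 587) / 3 = 1281/3 = 427.0000
Detrended value: 302 − 427.0000 = -125.00

-125.00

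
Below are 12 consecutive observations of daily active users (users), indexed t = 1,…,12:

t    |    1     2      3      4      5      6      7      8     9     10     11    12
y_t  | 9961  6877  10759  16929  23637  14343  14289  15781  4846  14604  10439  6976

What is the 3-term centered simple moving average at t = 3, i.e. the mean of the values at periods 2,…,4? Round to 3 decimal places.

Sum of periods 2–4: 6877 + 10759 + 16929 = 34565
Divide by 3: 34565 / 3 = 11521.667

11521.667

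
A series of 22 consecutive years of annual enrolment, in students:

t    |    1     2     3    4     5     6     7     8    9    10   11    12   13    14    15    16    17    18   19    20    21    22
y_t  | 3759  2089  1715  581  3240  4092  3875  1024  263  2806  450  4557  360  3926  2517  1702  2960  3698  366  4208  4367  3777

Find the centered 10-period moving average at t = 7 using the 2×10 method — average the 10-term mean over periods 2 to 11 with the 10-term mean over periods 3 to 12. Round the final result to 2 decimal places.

2136.90

Sum over 2–11: 2089 + 1715 + 581 + 3240 + 4092 + 3875 + 1024 + 263 + 2806 + 450 = 20135
Sum over 3–12: 1715 + 581 + 3240 + 4092 + 3875 + 1024 + 263 + 2806 + 450 + 4557 = 22603
CMA at t=7 = (20135 + 22603) / (2·10) = 42738 / 20 = 2136.90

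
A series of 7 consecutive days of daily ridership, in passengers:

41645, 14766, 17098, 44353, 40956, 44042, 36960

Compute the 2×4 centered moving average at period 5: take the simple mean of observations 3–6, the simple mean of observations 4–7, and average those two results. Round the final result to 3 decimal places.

39095.000

Sum over 3–6: 17098 + 44353 + 40956 + 44042 = 146449
Sum over 4–7: 44353 + 40956 + 44042 + 36960 = 166311
CMA at t=5 = (146449 + 166311) / (2·4) = 312760 / 8 = 39095.000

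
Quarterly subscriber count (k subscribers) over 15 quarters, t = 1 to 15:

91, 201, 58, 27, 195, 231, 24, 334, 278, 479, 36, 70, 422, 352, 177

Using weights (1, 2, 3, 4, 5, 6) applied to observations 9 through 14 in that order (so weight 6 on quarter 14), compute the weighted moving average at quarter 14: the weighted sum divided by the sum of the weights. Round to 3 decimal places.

278.381

Weighted sum: 1·278 + 2·479 + 3·36 + 4·70 + 5·422 + 6·352 = 278 + 958 + 108 + 280 + 2110 + 2112 = 5846
Weight total: 1 + 2 + 3 + 4 + 5 + 6 = 21
WMA = 5846 / 21 = 278.381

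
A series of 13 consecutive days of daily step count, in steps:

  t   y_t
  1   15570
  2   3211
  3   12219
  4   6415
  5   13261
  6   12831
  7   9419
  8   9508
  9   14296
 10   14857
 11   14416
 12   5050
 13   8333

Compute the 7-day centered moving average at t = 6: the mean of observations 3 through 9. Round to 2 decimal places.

11135.57

Sum of periods 3–9: 12219 + 6415 + 13261 + 12831 + 9419 + 9508 + 14296 = 77949
Divide by 7: 77949 / 7 = 11135.57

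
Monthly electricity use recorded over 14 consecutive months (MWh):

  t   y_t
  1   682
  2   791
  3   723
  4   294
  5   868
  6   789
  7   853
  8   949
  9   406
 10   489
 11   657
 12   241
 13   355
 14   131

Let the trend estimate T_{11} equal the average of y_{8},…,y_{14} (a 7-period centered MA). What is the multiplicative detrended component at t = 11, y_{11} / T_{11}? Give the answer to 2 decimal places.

Trend T_11 = (949 + 406 + 489 + 657 + 241 + 355 + 131) / 7 = 3228/7 = 461.1429
Ratio to trend: 657 / 461.1429 = 1.42

1.42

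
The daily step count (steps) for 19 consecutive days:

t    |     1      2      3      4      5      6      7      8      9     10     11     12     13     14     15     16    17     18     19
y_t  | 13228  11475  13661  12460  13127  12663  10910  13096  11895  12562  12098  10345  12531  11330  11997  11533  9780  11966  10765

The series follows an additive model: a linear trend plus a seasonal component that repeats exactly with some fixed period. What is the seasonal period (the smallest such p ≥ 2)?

First differences y_{t+1} − y_t: -1753, 2186, -1201, 667, -464, -1753, 2186, -1201, 667, -464, -1753, 2186, …
The difference pattern repeats every 5 terms and not for any smaller step, so p = 5.

5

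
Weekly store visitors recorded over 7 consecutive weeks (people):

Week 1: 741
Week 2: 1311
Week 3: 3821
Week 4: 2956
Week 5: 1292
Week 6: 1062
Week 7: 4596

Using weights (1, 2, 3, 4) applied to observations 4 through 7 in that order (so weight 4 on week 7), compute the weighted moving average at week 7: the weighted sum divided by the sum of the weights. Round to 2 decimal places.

Weighted sum: 1·2956 + 2·1292 + 3·1062 + 4·4596 = 2956 + 2584 + 3186 + 18384 = 27110
Weight total: 1 + 2 + 3 + 4 = 10
WMA = 27110 / 10 = 2711.00

2711.00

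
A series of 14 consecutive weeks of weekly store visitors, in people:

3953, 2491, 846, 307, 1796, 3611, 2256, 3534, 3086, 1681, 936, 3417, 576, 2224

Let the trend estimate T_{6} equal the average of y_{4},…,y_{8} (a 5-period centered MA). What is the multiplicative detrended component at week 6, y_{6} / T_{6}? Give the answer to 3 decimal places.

1.569

Trend T_6 = (307 + 1796 + 3611 + 2256 + 3534) / 5 = 11504/5 = 2300.80000
Ratio to trend: 3611 / 2300.80000 = 1.569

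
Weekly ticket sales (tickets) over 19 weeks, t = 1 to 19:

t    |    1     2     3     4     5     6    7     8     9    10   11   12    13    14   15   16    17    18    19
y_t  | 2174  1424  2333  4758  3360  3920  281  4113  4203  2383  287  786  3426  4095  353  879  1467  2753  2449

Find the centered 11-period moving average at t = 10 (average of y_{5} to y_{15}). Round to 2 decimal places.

2473.36

Sum of periods 5–15: 3360 + 3920 + 281 + 4113 + 4203 + 2383 + 287 + 786 + 3426 + 4095 + 353 = 27207
Divide by 11: 27207 / 11 = 2473.36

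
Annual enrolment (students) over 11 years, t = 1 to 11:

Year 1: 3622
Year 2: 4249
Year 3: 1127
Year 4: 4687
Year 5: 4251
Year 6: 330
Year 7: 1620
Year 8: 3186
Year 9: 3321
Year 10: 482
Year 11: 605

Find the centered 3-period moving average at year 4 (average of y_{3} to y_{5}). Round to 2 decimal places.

Sum of periods 3–5: 1127 + 4687 + 4251 = 10065
Divide by 3: 10065 / 3 = 3355.00

3355.00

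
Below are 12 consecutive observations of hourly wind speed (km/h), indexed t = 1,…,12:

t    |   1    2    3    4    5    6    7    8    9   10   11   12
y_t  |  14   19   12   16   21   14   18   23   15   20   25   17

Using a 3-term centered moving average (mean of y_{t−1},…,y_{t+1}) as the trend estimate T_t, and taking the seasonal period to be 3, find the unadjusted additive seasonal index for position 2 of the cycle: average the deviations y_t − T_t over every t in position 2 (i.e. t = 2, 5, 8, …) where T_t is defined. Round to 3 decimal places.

Season position 2 occurs at t = 2, 5, 8, 11 (where T_t is defined).
t=2: T_2 = 15.00000; y_2 − T_2 = 19 − 15.00000 = 4.00000
t=5: T_5 = 17.00000; y_5 − T_5 = 21 − 17.00000 = 4.00000
t=8: T_8 = 18.66667; y_8 − T_8 = 23 − 18.66667 = 4.33333
t=11: T_11 = 20.66667; y_11 − T_11 = 25 − 20.66667 = 4.33333
Mean deviation: (4.00000 + 4.00000 + 4.33333 + 4.33333) / 4 = 4.167

4.167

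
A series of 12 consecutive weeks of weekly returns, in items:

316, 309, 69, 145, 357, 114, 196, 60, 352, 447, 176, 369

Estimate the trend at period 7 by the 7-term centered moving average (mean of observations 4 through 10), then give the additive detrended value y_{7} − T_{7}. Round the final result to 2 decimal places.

-42.71

Trend T_7 = (145 + 357 + 114 + 196 + 60 + 352 + 447) / 7 = 1671/7 = 238.7143
Detrended value: 196 − 238.7143 = -42.71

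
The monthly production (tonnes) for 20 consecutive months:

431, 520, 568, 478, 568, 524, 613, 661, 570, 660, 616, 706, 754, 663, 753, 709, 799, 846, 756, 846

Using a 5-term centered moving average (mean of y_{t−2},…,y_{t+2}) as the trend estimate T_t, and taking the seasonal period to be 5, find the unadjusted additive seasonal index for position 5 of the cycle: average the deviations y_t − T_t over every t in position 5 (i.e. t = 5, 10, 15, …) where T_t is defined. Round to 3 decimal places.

Season position 5 occurs at t = 5, 10, 15 (where T_t is defined).
t=5: T_5 = 550.20000; y_5 − T_5 = 568 − 550.20000 = 17.80000
t=10: T_10 = 642.60000; y_10 − T_10 = 660 − 642.60000 = 17.40000
t=15: T_15 = 735.60000; y_15 − T_15 = 753 − 735.60000 = 17.40000
Mean deviation: (17.80000 + 17.40000 + 17.40000) / 3 = 17.533

17.533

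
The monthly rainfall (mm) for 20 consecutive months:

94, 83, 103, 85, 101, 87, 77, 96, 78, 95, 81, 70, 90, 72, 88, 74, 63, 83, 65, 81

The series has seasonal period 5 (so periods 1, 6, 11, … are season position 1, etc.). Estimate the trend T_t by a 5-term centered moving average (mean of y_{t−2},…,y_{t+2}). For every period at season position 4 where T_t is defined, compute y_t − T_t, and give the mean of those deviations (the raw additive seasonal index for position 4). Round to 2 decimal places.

Season position 4 occurs at t = 4, 9, 14 (where T_t is defined).
t=4: T_4 = 91.8000; y_4 − T_4 = 85 − 91.8000 = -6.8000
t=9: T_9 = 85.4000; y_9 − T_9 = 78 − 85.4000 = -7.4000
t=14: T_14 = 78.8000; y_14 − T_14 = 72 − 78.8000 = -6.8000
Mean deviation: (-6.8000 + -7.4000 + -6.8000) / 3 = -7.00

-7.00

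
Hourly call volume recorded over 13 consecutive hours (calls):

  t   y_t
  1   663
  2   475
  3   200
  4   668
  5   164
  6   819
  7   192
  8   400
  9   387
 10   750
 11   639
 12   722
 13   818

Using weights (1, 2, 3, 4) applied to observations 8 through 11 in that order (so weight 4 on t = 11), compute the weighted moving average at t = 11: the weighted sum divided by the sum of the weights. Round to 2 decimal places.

598.00

Weighted sum: 1·400 + 2·387 + 3·750 + 4·639 = 400 + 774 + 2250 + 2556 = 5980
Weight total: 1 + 2 + 3 + 4 = 10
WMA = 5980 / 10 = 598.00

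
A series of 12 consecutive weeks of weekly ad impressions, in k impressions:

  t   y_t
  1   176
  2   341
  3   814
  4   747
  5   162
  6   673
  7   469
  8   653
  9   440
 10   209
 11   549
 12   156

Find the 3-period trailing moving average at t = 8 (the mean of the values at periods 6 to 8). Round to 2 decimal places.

Sum of periods 6–8: 673 + 469 + 653 = 1795
Divide by 3: 1795 / 3 = 598.33

598.33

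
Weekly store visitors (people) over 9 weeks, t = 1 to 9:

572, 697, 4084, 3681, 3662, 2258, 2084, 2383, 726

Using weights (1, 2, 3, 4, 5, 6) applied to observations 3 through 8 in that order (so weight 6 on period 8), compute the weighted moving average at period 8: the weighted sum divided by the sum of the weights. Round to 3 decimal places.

Weighted sum: 1·4084 + 2·3681 + 3·3662 + 4·2258 + 5·2084 + 6·2383 = 4084 + 7362 + 10986 + 9032 + 10420 + 14298 = 56182
Weight total: 1 + 2 + 3 + 4 + 5 + 6 = 21
WMA = 56182 / 21 = 2675.333

2675.333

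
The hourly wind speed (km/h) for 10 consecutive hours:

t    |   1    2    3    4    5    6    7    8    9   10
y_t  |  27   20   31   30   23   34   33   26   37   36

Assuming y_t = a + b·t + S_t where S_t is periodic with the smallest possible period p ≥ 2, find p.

3

First differences y_{t+1} − y_t: -7, 11, -1, -7, 11, -1, -7, 11, …
The difference pattern repeats every 3 terms and not for any smaller step, so p = 3.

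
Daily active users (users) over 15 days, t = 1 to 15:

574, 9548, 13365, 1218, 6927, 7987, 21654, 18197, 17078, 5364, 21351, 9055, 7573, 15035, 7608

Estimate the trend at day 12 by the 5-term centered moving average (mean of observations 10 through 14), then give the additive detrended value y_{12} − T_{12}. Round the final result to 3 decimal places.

Trend T_12 = (5364 + 21351 + 9055 + 7573 + 15035) / 5 = 58378/5 = 11675.60000
Detrended value: 9055 − 11675.60000 = -2620.600

-2620.600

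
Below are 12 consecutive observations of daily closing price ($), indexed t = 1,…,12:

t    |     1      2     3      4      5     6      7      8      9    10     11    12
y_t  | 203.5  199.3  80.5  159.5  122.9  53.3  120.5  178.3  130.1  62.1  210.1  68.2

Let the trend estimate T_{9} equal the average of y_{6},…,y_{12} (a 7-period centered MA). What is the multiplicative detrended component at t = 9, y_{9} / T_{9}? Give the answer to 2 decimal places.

Trend T_9 = (53.3 + 120.5 + 178.3 + 130.1 + 62.1 + 210.1 + 68.2) / 7 = 822.6/7 = 117.5143
Ratio to trend: 130.1 / 117.5143 = 1.11

1.11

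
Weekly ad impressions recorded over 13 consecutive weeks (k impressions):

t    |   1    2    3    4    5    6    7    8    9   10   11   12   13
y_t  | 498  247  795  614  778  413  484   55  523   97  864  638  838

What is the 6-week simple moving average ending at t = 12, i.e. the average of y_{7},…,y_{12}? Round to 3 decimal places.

443.500

Sum of periods 7–12: 484 + 55 + 523 + 97 + 864 + 638 = 2661
Divide by 6: 2661 / 6 = 443.500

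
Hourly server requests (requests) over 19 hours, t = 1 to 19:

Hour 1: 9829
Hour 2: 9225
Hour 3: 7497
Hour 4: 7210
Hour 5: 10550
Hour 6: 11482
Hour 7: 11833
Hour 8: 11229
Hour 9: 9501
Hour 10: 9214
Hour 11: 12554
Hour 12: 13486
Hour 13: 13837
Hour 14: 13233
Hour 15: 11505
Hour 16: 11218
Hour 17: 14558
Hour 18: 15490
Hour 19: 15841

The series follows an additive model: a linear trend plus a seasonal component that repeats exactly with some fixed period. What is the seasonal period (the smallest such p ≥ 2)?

First differences y_{t+1} − y_t: -604, -1728, -287, 3340, 932, 351, -604, -1728, -287, 3340, 932, 351, -604, -1728, …
The difference pattern repeats every 6 terms and not for any smaller step, so p = 6.

6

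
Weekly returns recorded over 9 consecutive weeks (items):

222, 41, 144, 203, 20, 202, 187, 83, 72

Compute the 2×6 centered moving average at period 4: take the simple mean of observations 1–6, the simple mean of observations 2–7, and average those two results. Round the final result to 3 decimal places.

Sum over 1–6: 222 + 41 + 144 + 203 + 20 + 202 = 832
Sum over 2–7: 41 + 144 + 203 + 20 + 202 + 187 = 797
CMA at t=4 = (832 + 797) / (2·6) = 1629 / 12 = 135.750

135.750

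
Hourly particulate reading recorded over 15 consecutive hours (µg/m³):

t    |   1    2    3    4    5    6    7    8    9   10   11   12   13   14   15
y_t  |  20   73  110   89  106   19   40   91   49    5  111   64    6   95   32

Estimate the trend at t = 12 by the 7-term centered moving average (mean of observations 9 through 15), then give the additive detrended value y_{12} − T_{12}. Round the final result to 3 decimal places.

12.286

Trend T_12 = (49 + 5 + 111 + 64 + 6 + 95 + 32) / 7 = 362/7 = 51.71429
Detrended value: 64 − 51.71429 = 12.286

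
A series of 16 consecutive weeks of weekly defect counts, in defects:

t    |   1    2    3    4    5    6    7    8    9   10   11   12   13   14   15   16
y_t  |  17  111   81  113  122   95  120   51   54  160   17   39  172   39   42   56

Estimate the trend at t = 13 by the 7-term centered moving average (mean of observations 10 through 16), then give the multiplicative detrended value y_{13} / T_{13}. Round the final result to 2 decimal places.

Trend T_13 = (160 + 17 + 39 + 172 + 39 + 42 + 56) / 7 = 525/7 = 75.0000
Ratio to trend: 172 / 75.0000 = 2.29

2.29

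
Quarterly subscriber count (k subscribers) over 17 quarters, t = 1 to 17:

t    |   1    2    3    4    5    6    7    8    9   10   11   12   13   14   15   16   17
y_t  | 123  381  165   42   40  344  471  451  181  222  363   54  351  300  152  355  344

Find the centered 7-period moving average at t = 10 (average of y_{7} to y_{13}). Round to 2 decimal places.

Sum of periods 7–13: 471 + 451 + 181 + 222 + 363 + 54 + 351 = 2093
Divide by 7: 2093 / 7 = 299.00

299.00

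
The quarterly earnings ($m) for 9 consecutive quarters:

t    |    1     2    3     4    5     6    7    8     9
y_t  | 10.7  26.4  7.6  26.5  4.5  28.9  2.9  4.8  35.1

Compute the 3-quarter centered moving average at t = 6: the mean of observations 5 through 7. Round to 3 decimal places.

Sum of periods 5–7: 4.5 + 28.9 + 2.9 = 36.3
Divide by 3: 36.3 / 3 = 12.100

12.100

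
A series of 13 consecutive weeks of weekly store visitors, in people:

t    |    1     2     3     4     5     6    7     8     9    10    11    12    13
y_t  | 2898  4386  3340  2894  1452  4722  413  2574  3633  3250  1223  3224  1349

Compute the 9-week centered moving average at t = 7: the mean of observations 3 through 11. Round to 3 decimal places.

2611.222

Sum of periods 3–11: 3340 + 2894 + 1452 + 4722 + 413 + 2574 + 3633 + 3250 + 1223 = 23501
Divide by 9: 23501 / 9 = 2611.222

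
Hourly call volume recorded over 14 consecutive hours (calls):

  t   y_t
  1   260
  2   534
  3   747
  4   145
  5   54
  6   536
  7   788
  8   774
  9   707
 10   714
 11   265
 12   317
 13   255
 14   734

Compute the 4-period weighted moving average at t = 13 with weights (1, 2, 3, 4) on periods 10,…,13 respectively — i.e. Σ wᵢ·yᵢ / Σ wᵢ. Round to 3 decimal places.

321.500

Weighted sum: 1·714 + 2·265 + 3·317 + 4·255 = 714 + 530 + 951 + 1020 = 3215
Weight total: 1 + 2 + 3 + 4 = 10
WMA = 3215 / 10 = 321.500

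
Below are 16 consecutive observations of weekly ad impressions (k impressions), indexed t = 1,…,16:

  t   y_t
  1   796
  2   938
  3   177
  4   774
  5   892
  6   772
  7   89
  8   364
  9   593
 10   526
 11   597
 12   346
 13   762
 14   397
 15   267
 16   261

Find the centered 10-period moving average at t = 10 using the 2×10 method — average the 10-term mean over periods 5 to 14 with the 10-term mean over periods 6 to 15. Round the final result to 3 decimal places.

502.550

Sum over 5–14: 892 + 772 + 89 + 364 + 593 + 526 + 597 + 346 + 762 + 397 = 5338
Sum over 6–15: 772 + 89 + 364 + 593 + 526 + 597 + 346 + 762 + 397 + 267 = 4713
CMA at t=10 = (5338 + 4713) / (2·10) = 10051 / 20 = 502.550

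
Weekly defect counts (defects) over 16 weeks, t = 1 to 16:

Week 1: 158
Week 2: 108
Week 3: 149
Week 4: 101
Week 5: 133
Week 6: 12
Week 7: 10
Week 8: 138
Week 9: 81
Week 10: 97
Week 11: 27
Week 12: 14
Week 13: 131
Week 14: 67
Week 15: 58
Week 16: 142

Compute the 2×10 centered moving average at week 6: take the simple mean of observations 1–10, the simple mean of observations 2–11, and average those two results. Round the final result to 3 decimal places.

Sum over 1–10: 158 + 108 + 149 + 101 + 133 + 12 + 10 + 138 + 81 + 97 = 987
Sum over 2–11: 108 + 149 + 101 + 133 + 12 + 10 + 138 + 81 + 97 + 27 = 856
CMA at t=6 = (987 + 856) / (2·10) = 1843 / 20 = 92.150

92.150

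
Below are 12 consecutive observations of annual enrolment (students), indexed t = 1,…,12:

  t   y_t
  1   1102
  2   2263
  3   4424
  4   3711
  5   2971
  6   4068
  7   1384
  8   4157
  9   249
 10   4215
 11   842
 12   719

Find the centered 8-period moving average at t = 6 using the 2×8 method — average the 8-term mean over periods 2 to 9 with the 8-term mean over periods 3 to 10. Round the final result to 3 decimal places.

Sum over 2–9: 2263 + 4424 + 3711 + 2971 + 4068 + 1384 + 4157 + 249 = 23227
Sum over 3–10: 4424 + 3711 + 2971 + 4068 + 1384 + 4157 + 249 + 4215 = 25179
CMA at t=6 = (23227 + 25179) / (2·8) = 48406 / 16 = 3025.375

3025.375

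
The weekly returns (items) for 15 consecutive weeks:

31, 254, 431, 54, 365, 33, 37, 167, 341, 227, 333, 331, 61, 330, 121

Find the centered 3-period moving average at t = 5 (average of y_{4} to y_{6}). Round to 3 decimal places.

Sum of periods 4–6: 54 + 365 + 33 = 452
Divide by 3: 452 / 3 = 150.667

150.667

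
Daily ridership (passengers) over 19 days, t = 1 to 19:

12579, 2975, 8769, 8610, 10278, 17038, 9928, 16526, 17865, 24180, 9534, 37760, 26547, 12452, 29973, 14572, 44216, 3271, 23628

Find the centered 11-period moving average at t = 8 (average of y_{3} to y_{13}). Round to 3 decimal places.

Sum of periods 3–13: 8769 + 8610 + 10278 + 17038 + 9928 + 16526 + 17865 + 24180 + 9534 + 37760 + 26547 = 187035
Divide by 11: 187035 / 11 = 17003.182

17003.182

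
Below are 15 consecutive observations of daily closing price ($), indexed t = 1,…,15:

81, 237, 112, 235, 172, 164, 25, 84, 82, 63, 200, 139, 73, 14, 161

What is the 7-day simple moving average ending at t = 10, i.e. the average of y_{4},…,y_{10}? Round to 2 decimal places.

117.86

Sum of periods 4–10: 235 + 172 + 164 + 25 + 84 + 82 + 63 = 825
Divide by 7: 825 / 7 = 117.86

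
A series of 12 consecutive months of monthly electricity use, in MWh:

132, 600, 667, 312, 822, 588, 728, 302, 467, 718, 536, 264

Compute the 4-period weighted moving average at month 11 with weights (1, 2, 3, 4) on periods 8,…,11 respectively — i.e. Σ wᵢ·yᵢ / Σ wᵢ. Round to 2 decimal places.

Weighted sum: 1·302 + 2·467 + 3·718 + 4·536 = 302 + 934 + 2154 + 2144 = 5534
Weight total: 1 + 2 + 3 + 4 = 10
WMA = 5534 / 10 = 553.40

553.40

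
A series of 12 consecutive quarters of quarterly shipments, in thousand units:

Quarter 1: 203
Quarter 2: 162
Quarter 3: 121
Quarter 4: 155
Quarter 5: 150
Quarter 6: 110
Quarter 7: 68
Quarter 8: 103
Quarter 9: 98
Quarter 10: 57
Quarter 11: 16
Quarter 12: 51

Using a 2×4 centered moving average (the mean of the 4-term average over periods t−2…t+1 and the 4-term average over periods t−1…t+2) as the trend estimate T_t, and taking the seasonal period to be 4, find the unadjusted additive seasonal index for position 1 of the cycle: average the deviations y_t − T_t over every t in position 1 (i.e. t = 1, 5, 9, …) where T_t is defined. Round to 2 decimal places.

Season position 1 occurs at t = 5, 9 (where T_t is defined).
t=5: T_5 = 127.3750; y_5 − T_5 = 150 − 127.3750 = 22.6250
t=9: T_9 = 75.0000; y_9 − T_9 = 98 − 75.0000 = 23.0000
Mean deviation: (22.6250 + 23.0000) / 2 = 22.81

22.81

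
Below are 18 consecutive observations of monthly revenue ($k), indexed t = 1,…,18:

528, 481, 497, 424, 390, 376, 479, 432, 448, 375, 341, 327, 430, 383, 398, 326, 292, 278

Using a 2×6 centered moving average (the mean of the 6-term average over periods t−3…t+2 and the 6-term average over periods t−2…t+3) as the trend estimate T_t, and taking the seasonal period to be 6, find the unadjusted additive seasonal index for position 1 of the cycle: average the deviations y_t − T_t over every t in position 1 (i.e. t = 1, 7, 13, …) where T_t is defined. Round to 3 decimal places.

58.333

Season position 1 occurs at t = 7, 13 (where T_t is defined).
t=7: T_7 = 420.75000; y_7 − T_7 = 479 − 420.75000 = 58.25000
t=13: T_13 = 371.58333; y_13 − T_13 = 430 − 371.58333 = 58.41667
Mean deviation: (58.25000 + 58.41667) / 2 = 58.333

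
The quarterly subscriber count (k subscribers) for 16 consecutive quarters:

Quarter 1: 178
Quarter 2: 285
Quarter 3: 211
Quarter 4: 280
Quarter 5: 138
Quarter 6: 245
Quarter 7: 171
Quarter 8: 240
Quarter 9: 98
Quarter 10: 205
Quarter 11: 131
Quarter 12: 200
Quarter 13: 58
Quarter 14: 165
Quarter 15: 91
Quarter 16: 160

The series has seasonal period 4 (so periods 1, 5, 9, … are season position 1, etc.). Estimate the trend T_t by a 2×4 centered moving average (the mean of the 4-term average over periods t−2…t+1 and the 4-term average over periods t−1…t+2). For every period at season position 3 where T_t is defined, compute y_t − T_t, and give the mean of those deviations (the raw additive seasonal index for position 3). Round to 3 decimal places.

Season position 3 occurs at t = 3, 7, 11 (where T_t is defined).
t=3: T_3 = 233.50000; y_3 − T_3 = 211 − 233.50000 = -22.50000
t=7: T_7 = 193.50000; y_7 − T_7 = 171 − 193.50000 = -22.50000
t=11: T_11 = 153.50000; y_11 − T_11 = 131 − 153.50000 = -22.50000
Mean deviation: (-22.50000 + -22.50000 + -22.50000) / 3 = -22.500

-22.500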